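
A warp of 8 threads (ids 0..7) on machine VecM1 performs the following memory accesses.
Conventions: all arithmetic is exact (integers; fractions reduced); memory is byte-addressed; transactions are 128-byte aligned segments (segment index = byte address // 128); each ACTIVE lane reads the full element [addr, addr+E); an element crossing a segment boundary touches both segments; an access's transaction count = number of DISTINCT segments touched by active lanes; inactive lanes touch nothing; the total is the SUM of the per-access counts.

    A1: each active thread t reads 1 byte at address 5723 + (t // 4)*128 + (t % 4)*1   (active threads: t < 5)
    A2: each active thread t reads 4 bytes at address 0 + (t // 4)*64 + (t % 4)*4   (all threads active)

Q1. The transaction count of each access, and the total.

A1: 2 transactions
A2: 1 transaction

Answer: 2,1; total 3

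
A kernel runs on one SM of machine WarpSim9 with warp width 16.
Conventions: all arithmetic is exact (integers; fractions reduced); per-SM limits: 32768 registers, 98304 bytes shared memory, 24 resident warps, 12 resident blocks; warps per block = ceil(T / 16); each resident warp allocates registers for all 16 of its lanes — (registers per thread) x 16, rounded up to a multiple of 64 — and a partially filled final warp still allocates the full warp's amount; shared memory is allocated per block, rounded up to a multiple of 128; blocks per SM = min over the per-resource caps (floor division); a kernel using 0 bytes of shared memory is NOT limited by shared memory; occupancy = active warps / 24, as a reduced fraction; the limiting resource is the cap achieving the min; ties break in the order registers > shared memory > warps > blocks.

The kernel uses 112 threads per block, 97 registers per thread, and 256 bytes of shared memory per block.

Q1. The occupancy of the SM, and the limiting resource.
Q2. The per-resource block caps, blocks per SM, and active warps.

Answer: occupancy 7/12, limited by registers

registers: 2 blocks
shared memory: 384 blocks
warps: 3 blocks
blocks: 12 blocks

Answer: 2 blocks, 14 active warps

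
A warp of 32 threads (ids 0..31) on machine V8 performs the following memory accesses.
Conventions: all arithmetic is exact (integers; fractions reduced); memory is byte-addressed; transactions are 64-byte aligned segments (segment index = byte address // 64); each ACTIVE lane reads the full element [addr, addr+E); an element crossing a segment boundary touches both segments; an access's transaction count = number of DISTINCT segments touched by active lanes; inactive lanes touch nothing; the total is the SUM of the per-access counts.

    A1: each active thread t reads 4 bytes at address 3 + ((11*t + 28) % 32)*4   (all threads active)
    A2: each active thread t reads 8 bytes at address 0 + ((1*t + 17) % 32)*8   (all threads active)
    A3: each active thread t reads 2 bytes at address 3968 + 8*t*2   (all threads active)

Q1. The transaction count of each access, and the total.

A1: 3 transactions
A2: 4 transactions
A3: 8 transactions

Answer: 3,4,8; total 15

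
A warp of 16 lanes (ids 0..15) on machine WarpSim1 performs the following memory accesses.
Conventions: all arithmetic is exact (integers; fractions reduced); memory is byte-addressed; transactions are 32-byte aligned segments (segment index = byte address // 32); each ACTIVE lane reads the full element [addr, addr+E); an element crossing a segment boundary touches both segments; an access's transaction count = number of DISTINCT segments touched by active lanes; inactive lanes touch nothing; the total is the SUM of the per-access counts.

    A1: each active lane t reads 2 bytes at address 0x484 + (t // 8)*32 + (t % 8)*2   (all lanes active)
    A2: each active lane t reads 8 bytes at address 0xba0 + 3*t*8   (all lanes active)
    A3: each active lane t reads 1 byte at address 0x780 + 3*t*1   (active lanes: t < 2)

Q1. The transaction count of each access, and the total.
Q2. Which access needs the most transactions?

A1: 2 transactions
A2: 12 transactions
A3: 1 transaction

Answer: 2,12,1; total 15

Answer: A2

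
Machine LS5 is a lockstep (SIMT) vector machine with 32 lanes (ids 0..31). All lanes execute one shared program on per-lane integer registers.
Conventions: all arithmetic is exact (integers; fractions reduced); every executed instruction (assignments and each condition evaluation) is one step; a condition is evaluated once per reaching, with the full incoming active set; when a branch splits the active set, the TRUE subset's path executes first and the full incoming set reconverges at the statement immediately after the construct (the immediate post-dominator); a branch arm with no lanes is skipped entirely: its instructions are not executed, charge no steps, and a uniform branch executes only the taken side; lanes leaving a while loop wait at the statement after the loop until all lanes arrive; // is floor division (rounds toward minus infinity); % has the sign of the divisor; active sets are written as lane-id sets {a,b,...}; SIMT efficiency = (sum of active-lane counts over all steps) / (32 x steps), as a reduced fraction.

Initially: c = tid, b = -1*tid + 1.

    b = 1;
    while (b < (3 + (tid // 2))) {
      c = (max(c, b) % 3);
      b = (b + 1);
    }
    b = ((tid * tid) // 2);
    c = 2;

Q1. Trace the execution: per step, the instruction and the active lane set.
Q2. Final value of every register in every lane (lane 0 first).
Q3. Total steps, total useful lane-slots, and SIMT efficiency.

step 0: b <- 1                       {0,1,2,3,4,5,6,7,8,9,10,11,12,13,14,15,16,17,18,19,20,21,22,23,24,25,26,27,28,29,30,31}
step 1: eval (b < (3 + (tid // 2)))  {0,1,2,3,4,5,6,7,8,9,10,11,12,13,14,15,16,17,18,19,20,21,22,23,24,25,26,27,28,29,30,31}
step 2: c <- (max(c, b) % 3)         {0,1,2,3,4,5,6,7,8,9,10,11,12,13,14,15,16,17,18,19,20,21,22,23,24,25,26,27,28,29,30,31}
step 3: b <- (b + 1)                 {0,1,2,3,4,5,6,7,8,9,10,11,12,13,14,15,16,17,18,19,20,21,22,23,24,25,26,27,28,29,30,31}
step 4: eval (b < (3 + (tid // 2)))  {0,1,2,3,4,5,6,7,8,9,10,11,12,13,14,15,16,17,18,19,20,21,22,23,24,25,26,27,28,29,30,31}
step 5: c <- (max(c, b) % 3)         {0,1,2,3,4,5,6,7,8,9,10,11,12,13,14,15,16,17,18,19,20,21,22,23,24,25,26,27,28,29,30,31}
step 6: b <- (b + 1)                 {0,1,2,3,4,5,6,7,8,9,10,11,12,13,14,15,16,17,18,19,20,21,22,23,24,25,26,27,28,29,30,31}
step 7: eval (b < (3 + (tid // 2)))  {0,1,2,3,4,5,6,7,8,9,10,11,12,13,14,15,16,17,18,19,20,21,22,23,24,25,26,27,28,29,30,31}
step 8: c <- (max(c, b) % 3)         {2,3,4,5,6,7,8,9,10,11,12,13,14,15,16,17,18,19,20,21,22,23,24,25,26,27,28,29,30,31}
step 9: b <- (b + 1)                 {2,3,4,5,6,7,8,9,10,11,12,13,14,15,16,17,18,19,20,21,22,23,24,25,26,27,28,29,30,31}
step 10: eval (b < (3 + (tid // 2)))  {2,3,4,5,6,7,8,9,10,11,12,13,14,15,16,17,18,19,20,21,22,23,24,25,26,27,28,29,30,31}
step 11: c <- (max(c, b) % 3)         {4,5,6,7,8,9,10,11,12,13,14,15,16,17,18,19,20,21,22,23,24,25,26,27,28,29,30,31}
step 12: b <- (b + 1)                 {4,5,6,7,8,9,10,11,12,13,14,15,16,17,18,19,20,21,22,23,24,25,26,27,28,29,30,31}
step 13: eval (b < (3 + (tid // 2)))  {4,5,6,7,8,9,10,11,12,13,14,15,16,17,18,19,20,21,22,23,24,25,26,27,28,29,30,31}
step 14: c <- (max(c, b) % 3)         {6,7,8,9,10,11,12,13,14,15,16,17,18,19,20,21,22,23,24,25,26,27,28,29,30,31}
step 15: b <- (b + 1)                 {6,7,8,9,10,11,12,13,14,15,16,17,18,19,20,21,22,23,24,25,26,27,28,29,30,31}
step 16: eval (b < (3 + (tid // 2)))  {6,7,8,9,10,11,12,13,14,15,16,17,18,19,20,21,22,23,24,25,26,27,28,29,30,31}
step 17: c <- (max(c, b) % 3)         {8,9,10,11,12,13,14,15,16,17,18,19,20,21,22,23,24,25,26,27,28,29,30,31}
step 18: b <- (b + 1)                 {8,9,10,11,12,13,14,15,16,17,18,19,20,21,22,23,24,25,26,27,28,29,30,31}
step 19: eval (b < (3 + (tid // 2)))  {8,9,10,11,12,13,14,15,16,17,18,19,20,21,22,23,24,25,26,27,28,29,30,31}
step 20: c <- (max(c, b) % 3)         {10,11,12,13,14,15,16,17,18,19,20,21,22,23,24,25,26,27,28,29,30,31}
step 21: b <- (b + 1)                 {10,11,12,13,14,15,16,17,18,19,20,21,22,23,24,25,26,27,28,29,30,31}
step 22: eval (b < (3 + (tid // 2)))  {10,11,12,13,14,15,16,17,18,19,20,21,22,23,24,25,26,27,28,29,30,31}
step 23: c <- (max(c, b) % 3)         {12,13,14,15,16,17,18,19,20,21,22,23,24,25,26,27,28,29,30,31}
step 24: b <- (b + 1)                 {12,13,14,15,16,17,18,19,20,21,22,23,24,25,26,27,28,29,30,31}
step 25: eval (b < (3 + (tid // 2)))  {12,13,14,15,16,17,18,19,20,21,22,23,24,25,26,27,28,29,30,31}
step 26: c <- (max(c, b) % 3)         {14,15,16,17,18,19,20,21,22,23,24,25,26,27,28,29,30,31}
step 27: b <- (b + 1)                 {14,15,16,17,18,19,20,21,22,23,24,25,26,27,28,29,30,31}
step 28: eval (b < (3 + (tid // 2)))  {14,15,16,17,18,19,20,21,22,23,24,25,26,27,28,29,30,31}
step 29: c <- (max(c, b) % 3)         {16,17,18,19,20,21,22,23,24,25,26,27,28,29,30,31}
step 30: b <- (b + 1)                 {16,17,18,19,20,21,22,23,24,25,26,27,28,29,30,31}
step 31: eval (b < (3 + (tid // 2)))  {16,17,18,19,20,21,22,23,24,25,26,27,28,29,30,31}
step 32: c <- (max(c, b) % 3)         {18,19,20,21,22,23,24,25,26,27,28,29,30,31}
step 33: b <- (b + 1)                 {18,19,20,21,22,23,24,25,26,27,28,29,30,31}
step 34: eval (b < (3 + (tid // 2)))  {18,19,20,21,22,23,24,25,26,27,28,29,30,31}
step 35: c <- (max(c, b) % 3)         {20,21,22,23,24,25,26,27,28,29,30,31}
step 36: b <- (b + 1)                 {20,21,22,23,24,25,26,27,28,29,30,31}
step 37: eval (b < (3 + (tid // 2)))  {20,21,22,23,24,25,26,27,28,29,30,31}
step 38: c <- (max(c, b) % 3)         {22,23,24,25,26,27,28,29,30,31}
step 39: b <- (b + 1)                 {22,23,24,25,26,27,28,29,30,31}
step 40: eval (b < (3 + (tid // 2)))  {22,23,24,25,26,27,28,29,30,31}
step 41: c <- (max(c, b) % 3)         {24,25,26,27,28,29,30,31}
step 42: b <- (b + 1)                 {24,25,26,27,28,29,30,31}
step 43: eval (b < (3 + (tid // 2)))  {24,25,26,27,28,29,30,31}
step 44: c <- (max(c, b) % 3)         {26,27,28,29,30,31}
step 45: b <- (b + 1)                 {26,27,28,29,30,31}
step 46: eval (b < (3 + (tid // 2)))  {26,27,28,29,30,31}
step 47: c <- (max(c, b) % 3)         {28,29,30,31}
step 48: b <- (b + 1)                 {28,29,30,31}
step 49: eval (b < (3 + (tid // 2)))  {28,29,30,31}
step 50: c <- (max(c, b) % 3)         {30,31}
step 51: b <- (b + 1)                 {30,31}
step 52: eval (b < (3 + (tid // 2)))  {30,31}
step 53: b <- ((tid * tid) // 2)      {0,1,2,3,4,5,6,7,8,9,10,11,12,13,14,15,16,17,18,19,20,21,22,23,24,25,26,27,28,29,30,31}
step 54: c <- 2                       {0,1,2,3,4,5,6,7,8,9,10,11,12,13,14,15,16,17,18,19,20,21,22,23,24,25,26,27,28,29,30,31}

Answer: 55 steps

c: 2,2,2,2,2,2,2,2,2,2,2,2,2,2,2,2,2,2,2,2,2,2,2,2,2,2,2,2,2,2,2,2
b: 0,0,2,4,8,12,18,24,32,40,50,60,72,84,98,112,128,144,162,180,200,220,242,264,288,312,338,364,392,420,450,480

steps = 55; useful = 1040; efficiency = 1040/1760 = 13/22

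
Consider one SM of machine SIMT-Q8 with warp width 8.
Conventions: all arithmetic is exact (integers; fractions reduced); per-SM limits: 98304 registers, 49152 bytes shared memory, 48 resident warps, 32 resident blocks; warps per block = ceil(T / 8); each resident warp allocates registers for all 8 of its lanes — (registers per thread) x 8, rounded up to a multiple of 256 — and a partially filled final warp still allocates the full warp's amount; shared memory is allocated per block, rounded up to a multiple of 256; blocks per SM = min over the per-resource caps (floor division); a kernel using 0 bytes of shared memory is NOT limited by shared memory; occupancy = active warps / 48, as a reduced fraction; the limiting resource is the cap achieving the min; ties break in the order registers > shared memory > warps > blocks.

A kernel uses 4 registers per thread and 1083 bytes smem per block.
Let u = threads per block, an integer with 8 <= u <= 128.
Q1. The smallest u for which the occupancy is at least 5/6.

Answer: u = 9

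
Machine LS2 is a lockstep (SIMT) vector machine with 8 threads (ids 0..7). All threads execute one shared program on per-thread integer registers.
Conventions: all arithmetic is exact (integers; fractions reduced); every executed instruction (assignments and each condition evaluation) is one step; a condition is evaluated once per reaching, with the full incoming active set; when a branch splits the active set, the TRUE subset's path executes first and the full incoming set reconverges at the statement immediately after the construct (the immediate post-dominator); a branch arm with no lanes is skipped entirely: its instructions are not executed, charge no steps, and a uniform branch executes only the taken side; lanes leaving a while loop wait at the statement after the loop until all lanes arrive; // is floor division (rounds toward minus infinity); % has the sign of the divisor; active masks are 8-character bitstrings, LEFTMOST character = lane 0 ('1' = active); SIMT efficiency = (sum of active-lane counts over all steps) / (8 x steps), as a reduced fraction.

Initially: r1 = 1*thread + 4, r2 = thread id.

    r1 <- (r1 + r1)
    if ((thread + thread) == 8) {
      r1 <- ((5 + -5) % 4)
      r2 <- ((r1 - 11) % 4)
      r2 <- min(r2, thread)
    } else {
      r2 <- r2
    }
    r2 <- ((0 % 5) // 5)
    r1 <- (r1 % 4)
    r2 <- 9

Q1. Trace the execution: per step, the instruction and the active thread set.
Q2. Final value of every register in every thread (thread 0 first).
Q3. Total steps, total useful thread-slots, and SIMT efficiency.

step 0: r1 <- (r1 + r1)              11111111
step 1: eval ((thread + thread) == 8) 11111111
step 2: r1 <- ((5 + -5) % 4)         00001000
step 3: r2 <- ((r1 - 11) % 4)        00001000
step 4: r2 <- min(r2, thread)        00001000
step 5: r2 <- r2                     11110111
step 6: r2 <- ((0 % 5) // 5)         11111111
step 7: r1 <- (r1 % 4)               11111111
step 8: r2 <- 9                      11111111

Answer: 9 steps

r1: 0,2,0,2,0,2,0,2
r2: 9,9,9,9,9,9,9,9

steps = 9; useful = 50; efficiency = 50/72 = 25/36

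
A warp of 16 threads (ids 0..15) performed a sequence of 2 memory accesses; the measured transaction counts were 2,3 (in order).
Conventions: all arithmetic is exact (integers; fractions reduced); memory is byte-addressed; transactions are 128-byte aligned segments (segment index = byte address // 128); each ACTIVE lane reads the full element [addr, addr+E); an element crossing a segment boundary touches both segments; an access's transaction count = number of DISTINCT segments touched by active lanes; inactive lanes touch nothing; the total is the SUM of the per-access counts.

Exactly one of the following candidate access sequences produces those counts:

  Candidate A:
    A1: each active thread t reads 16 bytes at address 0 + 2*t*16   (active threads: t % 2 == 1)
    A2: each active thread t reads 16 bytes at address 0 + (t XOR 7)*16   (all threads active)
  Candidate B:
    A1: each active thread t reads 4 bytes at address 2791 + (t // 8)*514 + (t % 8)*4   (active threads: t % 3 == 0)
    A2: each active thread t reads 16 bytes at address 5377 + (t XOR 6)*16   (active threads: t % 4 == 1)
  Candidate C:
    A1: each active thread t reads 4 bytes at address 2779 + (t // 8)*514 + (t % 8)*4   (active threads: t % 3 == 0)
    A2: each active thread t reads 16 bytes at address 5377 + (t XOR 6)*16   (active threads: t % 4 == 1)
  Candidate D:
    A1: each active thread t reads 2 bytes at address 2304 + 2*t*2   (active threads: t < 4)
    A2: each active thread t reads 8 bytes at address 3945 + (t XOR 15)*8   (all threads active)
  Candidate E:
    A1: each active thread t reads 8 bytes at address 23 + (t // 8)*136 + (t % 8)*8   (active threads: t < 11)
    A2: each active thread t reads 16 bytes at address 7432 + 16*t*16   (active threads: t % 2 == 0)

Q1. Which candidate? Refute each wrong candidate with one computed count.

A: A1 gives 4 transactions, not 2
B: A1 gives 4 transactions, not 2
D: A1 gives 1 transaction, not 2
E: A2 gives 8 transactions, not 3
C: all counts match (2,3)

Answer: C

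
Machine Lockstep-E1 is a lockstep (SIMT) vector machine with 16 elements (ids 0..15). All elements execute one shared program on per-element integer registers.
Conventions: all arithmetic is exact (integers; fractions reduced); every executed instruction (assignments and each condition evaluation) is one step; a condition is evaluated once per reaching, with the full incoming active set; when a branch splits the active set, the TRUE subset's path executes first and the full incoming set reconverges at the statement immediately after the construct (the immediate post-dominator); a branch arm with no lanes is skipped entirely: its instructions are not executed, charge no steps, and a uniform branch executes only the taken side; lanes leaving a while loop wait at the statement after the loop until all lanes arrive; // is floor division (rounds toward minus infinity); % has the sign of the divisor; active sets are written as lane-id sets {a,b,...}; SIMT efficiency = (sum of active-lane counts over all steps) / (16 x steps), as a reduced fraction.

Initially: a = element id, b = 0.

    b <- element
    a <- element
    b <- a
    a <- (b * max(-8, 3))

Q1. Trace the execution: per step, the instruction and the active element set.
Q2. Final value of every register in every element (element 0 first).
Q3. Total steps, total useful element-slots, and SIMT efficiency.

step 0: b <- element                 {0,1,2,3,4,5,6,7,8,9,10,11,12,13,14,15}
step 1: a <- element                 {0,1,2,3,4,5,6,7,8,9,10,11,12,13,14,15}
step 2: b <- a                       {0,1,2,3,4,5,6,7,8,9,10,11,12,13,14,15}
step 3: a <- (b * max(-8, 3))        {0,1,2,3,4,5,6,7,8,9,10,11,12,13,14,15}

Answer: 4 steps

a: 0,3,6,9,12,15,18,21,24,27,30,33,36,39,42,45
b: 0,1,2,3,4,5,6,7,8,9,10,11,12,13,14,15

steps = 4; useful = 64; efficiency = 64/64 = 1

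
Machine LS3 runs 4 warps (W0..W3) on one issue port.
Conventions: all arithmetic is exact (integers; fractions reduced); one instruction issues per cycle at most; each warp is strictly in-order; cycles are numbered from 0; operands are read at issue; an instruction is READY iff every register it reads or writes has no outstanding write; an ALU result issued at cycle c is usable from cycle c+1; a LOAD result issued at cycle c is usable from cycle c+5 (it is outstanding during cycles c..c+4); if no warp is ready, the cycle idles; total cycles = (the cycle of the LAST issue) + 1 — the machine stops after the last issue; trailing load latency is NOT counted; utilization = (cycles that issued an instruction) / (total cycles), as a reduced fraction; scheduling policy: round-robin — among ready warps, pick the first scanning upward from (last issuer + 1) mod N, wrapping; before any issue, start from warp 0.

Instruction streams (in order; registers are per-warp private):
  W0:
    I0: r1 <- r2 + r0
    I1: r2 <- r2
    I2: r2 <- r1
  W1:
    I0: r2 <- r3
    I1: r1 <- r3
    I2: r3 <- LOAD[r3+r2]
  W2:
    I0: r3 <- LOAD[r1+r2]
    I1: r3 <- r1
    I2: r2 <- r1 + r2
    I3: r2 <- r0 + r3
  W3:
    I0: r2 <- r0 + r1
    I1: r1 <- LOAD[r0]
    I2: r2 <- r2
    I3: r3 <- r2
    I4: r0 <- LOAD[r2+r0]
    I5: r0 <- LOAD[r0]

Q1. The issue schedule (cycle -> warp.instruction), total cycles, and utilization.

cycle 0: W0.I0
cycle 1: W1.I0
cycle 2: W2.I0
cycle 3: W3.I0
cycle 4: W0.I1
cycle 5: W1.I1
cycle 6: W3.I1
cycle 7: W0.I2
cycle 8: W1.I2
cycle 9: W2.I1
cycle 10: W3.I2
cycle 11: W2.I2
cycle 12: W3.I3
cycle 13: W2.I3
cycle 14: W3.I4
cycle 15: idle
cycle 16: idle
cycle 17: idle
cycle 18: idle
cycle 19: W3.I5

Answer: 20 cycles, utilization 4/5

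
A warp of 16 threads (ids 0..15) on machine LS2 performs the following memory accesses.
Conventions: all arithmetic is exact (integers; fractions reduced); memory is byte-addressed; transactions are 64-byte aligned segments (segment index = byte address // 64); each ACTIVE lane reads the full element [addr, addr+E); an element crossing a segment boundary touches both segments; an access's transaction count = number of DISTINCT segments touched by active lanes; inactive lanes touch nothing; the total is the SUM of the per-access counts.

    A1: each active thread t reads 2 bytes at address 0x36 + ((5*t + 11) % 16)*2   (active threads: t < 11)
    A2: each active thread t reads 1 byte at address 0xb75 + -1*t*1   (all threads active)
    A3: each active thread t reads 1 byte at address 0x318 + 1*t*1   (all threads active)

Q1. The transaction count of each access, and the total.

A1: 2 transactions
A2: 1 transaction
A3: 1 transaction

Answer: 2,1,1; total 4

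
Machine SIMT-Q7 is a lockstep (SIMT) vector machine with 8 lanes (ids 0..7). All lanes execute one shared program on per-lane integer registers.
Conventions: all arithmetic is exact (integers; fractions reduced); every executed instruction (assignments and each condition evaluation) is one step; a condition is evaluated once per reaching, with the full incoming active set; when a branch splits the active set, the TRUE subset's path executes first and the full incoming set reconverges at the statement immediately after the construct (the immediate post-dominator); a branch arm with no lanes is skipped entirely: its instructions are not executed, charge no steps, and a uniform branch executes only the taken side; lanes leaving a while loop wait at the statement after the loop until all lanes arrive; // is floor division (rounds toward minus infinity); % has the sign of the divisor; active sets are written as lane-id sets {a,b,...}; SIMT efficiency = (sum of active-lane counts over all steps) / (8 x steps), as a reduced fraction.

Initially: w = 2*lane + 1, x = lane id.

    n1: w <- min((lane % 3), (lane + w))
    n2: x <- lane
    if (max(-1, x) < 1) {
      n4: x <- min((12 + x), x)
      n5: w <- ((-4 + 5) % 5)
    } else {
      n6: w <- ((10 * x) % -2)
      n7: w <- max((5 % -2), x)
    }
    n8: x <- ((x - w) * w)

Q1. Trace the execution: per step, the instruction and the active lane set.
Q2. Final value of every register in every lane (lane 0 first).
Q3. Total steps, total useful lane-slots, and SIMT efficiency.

step 0: w <- min((lane % 3), (lane + w)) {0,1,2,3,4,5,6,7}
step 1: x <- lane                    {0,1,2,3,4,5,6,7}
step 2: eval (max(-1, x) < 1)        {0,1,2,3,4,5,6,7}
step 3: x <- min((12 + x), x)        {0}
step 4: w <- ((-4 + 5) % 5)          {0}
step 5: w <- ((10 * x) % -2)         {1,2,3,4,5,6,7}
step 6: w <- max((5 % -2), x)        {1,2,3,4,5,6,7}
step 7: x <- ((x - w) * w)           {0,1,2,3,4,5,6,7}

Answer: 8 steps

w: 1,1,2,3,4,5,6,7
x: -1,0,0,0,0,0,0,0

steps = 8; useful = 48; efficiency = 48/64 = 3/4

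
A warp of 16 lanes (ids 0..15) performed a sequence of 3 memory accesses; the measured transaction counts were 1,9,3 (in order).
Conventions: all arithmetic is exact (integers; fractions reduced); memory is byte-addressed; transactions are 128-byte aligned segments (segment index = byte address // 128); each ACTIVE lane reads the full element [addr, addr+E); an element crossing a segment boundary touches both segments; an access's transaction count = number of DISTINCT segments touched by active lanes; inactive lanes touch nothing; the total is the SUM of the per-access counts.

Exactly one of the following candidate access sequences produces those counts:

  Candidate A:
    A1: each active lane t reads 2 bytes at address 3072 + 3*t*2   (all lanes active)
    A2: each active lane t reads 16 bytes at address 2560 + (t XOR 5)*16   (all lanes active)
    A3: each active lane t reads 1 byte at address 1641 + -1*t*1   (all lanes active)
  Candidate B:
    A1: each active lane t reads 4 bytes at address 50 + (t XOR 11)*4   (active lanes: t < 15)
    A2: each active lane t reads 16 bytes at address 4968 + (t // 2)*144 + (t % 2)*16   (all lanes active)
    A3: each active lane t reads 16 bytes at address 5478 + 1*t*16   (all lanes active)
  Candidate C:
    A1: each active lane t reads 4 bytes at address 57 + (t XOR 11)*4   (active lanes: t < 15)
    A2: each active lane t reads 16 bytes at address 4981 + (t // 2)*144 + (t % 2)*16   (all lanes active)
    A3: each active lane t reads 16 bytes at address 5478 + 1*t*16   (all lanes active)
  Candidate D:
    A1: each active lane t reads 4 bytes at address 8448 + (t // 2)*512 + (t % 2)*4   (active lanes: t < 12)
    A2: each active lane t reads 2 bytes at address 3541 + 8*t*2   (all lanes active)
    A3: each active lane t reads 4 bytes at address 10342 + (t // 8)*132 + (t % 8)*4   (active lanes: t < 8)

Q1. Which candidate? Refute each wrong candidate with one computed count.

A: A2 gives 2 transactions, not 9
C: A2 gives 10 transactions, not 9
D: A1 gives 6 transactions, not 1
B: all counts match (1,9,3)

Answer: B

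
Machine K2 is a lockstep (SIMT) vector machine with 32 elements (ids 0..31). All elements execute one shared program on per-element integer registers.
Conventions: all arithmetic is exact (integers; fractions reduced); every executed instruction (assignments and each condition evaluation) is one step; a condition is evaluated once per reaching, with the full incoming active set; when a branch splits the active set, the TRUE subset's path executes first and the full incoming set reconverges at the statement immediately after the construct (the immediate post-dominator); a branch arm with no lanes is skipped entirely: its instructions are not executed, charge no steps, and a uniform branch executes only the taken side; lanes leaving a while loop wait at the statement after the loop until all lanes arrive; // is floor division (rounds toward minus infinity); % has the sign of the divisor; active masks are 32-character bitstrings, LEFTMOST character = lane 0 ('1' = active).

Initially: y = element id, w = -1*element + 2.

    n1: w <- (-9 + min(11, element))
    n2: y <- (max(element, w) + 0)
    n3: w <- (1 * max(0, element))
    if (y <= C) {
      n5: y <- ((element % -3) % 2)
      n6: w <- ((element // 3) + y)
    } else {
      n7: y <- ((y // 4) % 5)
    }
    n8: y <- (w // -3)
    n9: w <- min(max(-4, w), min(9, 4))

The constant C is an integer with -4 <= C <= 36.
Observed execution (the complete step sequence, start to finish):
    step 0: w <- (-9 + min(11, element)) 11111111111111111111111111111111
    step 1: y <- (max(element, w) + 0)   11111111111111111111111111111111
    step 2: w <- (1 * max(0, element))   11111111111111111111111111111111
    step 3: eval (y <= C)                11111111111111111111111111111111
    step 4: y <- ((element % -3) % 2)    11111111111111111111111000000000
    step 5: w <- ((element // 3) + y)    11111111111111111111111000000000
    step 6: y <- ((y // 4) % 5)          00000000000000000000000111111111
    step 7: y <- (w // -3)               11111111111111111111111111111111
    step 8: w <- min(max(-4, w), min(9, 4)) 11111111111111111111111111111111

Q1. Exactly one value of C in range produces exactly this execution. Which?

Answer: C = 22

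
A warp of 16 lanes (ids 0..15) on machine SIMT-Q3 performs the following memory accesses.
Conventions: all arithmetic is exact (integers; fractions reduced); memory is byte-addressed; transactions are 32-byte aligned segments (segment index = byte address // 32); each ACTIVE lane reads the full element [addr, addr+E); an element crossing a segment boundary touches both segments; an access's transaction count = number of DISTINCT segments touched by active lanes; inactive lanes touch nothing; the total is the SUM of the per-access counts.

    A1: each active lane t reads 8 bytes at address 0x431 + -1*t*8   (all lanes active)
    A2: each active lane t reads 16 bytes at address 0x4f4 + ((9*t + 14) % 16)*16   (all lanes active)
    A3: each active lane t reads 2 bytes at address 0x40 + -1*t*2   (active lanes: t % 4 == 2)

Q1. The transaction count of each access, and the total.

A1: 5 transactions
A2: 9 transactions
A3: 1 transaction

Answer: 5,9,1; total 15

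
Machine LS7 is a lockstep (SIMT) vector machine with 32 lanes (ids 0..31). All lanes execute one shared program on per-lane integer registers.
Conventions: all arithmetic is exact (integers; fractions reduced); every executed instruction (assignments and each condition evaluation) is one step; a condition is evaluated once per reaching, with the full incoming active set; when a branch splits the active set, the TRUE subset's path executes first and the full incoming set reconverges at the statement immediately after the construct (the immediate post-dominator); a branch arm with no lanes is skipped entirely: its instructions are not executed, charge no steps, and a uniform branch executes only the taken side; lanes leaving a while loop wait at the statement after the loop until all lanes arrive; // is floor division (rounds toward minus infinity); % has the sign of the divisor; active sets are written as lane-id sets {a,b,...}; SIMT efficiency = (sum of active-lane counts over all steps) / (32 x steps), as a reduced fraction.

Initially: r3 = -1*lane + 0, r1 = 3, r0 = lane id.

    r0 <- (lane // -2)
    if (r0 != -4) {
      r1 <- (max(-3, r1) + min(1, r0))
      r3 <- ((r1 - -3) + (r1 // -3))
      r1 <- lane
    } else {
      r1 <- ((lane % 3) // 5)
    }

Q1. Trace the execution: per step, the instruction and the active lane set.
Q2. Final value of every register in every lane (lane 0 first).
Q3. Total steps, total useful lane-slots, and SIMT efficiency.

step 0: r0 <- (lane // -2)           {0,1,2,3,4,5,6,7,8,9,10,11,12,13,14,15,16,17,18,19,20,21,22,23,24,25,26,27,28,29,30,31}
step 1: eval (r0 != -4)              {0,1,2,3,4,5,6,7,8,9,10,11,12,13,14,15,16,17,18,19,20,21,22,23,24,25,26,27,28,29,30,31}
step 2: r1 <- (max(-3, r1) + min(1, r0)) {0,1,2,3,4,5,6,9,10,11,12,13,14,15,16,17,18,19,20,21,22,23,24,25,26,27,28,29,30,31}
step 3: r3 <- ((r1 - -3) + (r1 // -3)) {0,1,2,3,4,5,6,9,10,11,12,13,14,15,16,17,18,19,20,21,22,23,24,25,26,27,28,29,30,31}
step 4: r1 <- lane                   {0,1,2,3,4,5,6,9,10,11,12,13,14,15,16,17,18,19,20,21,22,23,24,25,26,27,28,29,30,31}
step 5: r1 <- ((lane % 3) // 5)      {7,8}

Answer: 6 steps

r3: 5,4,4,3,3,3,3,-7,-8,1,1,1,1,0,0,-1,-1,-1,-1,-2,-2,-3,-3,-3,-3,-4,-4,-5,-5,-5,-5,-6
r1: 0,1,2,3,4,5,6,0,0,9,10,11,12,13,14,15,16,17,18,19,20,21,22,23,24,25,26,27,28,29,30,31
r0: 0,-1,-1,-2,-2,-3,-3,-4,-4,-5,-5,-6,-6,-7,-7,-8,-8,-9,-9,-10,-10,-11,-11,-12,-12,-13,-13,-14,-14,-15,-15,-16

steps = 6; useful = 156; efficiency = 156/192 = 13/16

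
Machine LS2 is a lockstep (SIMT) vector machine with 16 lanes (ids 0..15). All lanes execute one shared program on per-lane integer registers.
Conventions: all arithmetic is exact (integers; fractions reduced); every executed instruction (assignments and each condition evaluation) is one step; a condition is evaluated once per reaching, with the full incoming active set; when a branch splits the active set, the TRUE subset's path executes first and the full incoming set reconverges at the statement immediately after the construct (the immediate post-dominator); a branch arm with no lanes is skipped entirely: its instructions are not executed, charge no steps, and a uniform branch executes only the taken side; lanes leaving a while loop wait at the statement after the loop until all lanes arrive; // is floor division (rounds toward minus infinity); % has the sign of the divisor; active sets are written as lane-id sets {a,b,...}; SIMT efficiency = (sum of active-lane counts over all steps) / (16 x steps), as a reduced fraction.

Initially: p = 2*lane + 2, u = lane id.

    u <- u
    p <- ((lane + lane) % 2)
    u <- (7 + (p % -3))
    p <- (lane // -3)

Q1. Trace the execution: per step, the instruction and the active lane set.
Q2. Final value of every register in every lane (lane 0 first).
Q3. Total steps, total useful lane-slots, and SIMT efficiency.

step 0: u <- u                       {0,1,2,3,4,5,6,7,8,9,10,11,12,13,14,15}
step 1: p <- ((lane + lane) % 2)     {0,1,2,3,4,5,6,7,8,9,10,11,12,13,14,15}
step 2: u <- (7 + (p % -3))          {0,1,2,3,4,5,6,7,8,9,10,11,12,13,14,15}
step 3: p <- (lane // -3)            {0,1,2,3,4,5,6,7,8,9,10,11,12,13,14,15}

Answer: 4 steps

p: 0,-1,-1,-1,-2,-2,-2,-3,-3,-3,-4,-4,-4,-5,-5,-5
u: 7,7,7,7,7,7,7,7,7,7,7,7,7,7,7,7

steps = 4; useful = 64; efficiency = 64/64 = 1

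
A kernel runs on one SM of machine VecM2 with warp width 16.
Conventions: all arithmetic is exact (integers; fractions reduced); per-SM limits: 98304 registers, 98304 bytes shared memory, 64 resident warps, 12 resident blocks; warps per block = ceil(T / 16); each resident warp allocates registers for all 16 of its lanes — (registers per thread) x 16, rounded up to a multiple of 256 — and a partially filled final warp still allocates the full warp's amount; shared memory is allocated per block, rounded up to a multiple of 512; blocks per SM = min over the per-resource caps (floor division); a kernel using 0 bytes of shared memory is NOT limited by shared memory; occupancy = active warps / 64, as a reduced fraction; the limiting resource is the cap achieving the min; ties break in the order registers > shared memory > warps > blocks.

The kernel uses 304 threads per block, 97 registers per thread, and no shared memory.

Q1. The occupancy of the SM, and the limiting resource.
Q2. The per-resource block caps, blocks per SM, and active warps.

Answer: occupancy 19/32, limited by registers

registers: 2 blocks
shared memory: no limit (kernel uses none)
warps: 3 blocks
blocks: 12 blocks

Answer: 2 blocks, 38 active warps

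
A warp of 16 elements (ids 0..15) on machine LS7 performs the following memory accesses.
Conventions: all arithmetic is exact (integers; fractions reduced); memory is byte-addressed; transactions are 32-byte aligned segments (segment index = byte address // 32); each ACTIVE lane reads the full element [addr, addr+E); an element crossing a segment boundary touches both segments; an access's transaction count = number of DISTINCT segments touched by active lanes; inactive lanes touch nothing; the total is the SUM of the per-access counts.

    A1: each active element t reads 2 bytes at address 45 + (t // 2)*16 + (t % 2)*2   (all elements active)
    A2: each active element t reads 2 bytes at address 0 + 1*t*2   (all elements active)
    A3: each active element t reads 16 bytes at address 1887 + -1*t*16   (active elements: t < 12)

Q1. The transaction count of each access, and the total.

A1: 5 transactions
A2: 1 transaction
A3: 7 transactions

Answer: 5,1,7; total 13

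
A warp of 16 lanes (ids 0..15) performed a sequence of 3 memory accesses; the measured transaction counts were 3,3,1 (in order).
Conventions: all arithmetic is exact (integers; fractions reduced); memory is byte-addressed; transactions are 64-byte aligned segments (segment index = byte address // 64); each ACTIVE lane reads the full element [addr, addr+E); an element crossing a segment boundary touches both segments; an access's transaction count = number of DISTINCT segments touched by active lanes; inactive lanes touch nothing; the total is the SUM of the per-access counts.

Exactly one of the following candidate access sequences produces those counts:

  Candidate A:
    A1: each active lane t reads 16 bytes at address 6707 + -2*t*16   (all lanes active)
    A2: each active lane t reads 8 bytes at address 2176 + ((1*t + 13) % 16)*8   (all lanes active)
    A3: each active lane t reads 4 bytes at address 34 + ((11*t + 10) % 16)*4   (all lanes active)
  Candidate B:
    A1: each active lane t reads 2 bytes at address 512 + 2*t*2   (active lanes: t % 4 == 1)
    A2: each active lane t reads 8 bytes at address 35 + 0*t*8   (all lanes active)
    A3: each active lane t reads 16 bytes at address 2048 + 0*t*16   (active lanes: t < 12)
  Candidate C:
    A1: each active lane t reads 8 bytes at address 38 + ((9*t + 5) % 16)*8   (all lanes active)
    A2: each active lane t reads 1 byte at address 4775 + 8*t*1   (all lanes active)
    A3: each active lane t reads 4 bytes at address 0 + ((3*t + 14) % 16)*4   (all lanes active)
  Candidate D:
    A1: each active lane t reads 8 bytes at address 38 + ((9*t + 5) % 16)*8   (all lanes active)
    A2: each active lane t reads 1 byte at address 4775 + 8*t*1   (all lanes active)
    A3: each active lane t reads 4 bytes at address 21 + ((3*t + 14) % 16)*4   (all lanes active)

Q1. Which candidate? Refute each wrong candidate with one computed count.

A: A1 gives 9 transactions, not 3
B: A1 gives 1 transaction, not 3
D: A3 gives 2 transactions, not 1
C: all counts match (3,3,1)

Answer: C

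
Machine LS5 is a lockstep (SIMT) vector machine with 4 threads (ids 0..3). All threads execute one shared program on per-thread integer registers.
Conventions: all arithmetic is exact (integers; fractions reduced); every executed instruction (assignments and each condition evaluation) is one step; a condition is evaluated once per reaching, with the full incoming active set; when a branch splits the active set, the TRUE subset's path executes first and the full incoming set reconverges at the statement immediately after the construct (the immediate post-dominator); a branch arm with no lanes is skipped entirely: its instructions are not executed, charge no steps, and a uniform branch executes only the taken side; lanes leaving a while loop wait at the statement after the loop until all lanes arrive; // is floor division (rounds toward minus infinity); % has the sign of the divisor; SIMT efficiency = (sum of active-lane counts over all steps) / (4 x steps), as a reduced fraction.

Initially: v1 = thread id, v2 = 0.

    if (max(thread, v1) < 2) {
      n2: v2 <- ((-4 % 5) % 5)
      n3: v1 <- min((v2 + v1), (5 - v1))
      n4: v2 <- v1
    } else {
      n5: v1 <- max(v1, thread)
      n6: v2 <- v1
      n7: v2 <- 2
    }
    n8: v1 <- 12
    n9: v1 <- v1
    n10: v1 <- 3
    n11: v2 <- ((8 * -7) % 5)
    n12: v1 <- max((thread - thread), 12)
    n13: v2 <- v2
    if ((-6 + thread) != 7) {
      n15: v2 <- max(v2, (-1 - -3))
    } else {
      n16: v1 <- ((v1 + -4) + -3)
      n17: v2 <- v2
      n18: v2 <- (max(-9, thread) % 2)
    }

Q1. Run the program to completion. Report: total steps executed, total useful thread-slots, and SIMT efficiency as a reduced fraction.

Answer: 15 steps, 48 useful, 4/5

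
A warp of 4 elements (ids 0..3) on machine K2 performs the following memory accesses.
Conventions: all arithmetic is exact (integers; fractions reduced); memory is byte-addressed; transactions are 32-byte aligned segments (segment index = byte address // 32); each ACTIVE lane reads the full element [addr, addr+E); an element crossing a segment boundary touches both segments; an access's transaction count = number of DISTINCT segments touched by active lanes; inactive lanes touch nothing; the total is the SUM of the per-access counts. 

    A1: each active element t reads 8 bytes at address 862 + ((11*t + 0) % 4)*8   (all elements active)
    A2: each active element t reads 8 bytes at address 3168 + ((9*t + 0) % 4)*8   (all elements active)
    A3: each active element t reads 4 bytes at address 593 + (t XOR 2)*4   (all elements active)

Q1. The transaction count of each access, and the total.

A1: 2 transactions
A2: 1 transaction
A3: 2 transactions

Answer: 2,1,2; total 5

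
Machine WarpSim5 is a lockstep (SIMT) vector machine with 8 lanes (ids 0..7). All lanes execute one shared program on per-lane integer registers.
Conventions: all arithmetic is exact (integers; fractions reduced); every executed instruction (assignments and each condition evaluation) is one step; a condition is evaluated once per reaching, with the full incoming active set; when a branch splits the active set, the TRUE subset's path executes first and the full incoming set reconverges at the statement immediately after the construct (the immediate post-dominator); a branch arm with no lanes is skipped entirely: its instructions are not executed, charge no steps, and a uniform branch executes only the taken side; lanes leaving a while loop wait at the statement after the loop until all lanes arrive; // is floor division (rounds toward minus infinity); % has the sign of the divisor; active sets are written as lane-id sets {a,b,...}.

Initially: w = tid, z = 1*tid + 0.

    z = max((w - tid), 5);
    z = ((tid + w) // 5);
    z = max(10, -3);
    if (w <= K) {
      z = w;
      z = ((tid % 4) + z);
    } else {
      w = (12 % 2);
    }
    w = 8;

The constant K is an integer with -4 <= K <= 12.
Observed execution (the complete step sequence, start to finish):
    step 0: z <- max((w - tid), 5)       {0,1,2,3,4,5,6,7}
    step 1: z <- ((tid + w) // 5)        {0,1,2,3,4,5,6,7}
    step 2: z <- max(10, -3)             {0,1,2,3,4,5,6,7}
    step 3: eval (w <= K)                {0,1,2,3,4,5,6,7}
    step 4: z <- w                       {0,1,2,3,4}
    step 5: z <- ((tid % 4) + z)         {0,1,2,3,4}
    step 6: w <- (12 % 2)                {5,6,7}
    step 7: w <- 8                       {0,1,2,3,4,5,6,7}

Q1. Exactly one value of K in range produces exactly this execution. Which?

Answer: K = 4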